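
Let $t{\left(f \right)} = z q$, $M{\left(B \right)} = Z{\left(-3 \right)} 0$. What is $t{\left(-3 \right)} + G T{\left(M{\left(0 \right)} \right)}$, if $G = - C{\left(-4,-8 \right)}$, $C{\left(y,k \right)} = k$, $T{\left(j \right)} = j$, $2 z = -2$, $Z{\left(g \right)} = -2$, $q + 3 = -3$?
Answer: $6$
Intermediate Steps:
$q = -6$ ($q = -3 - 3 = -6$)
$z = -1$ ($z = \frac{1}{2} \left(-2\right) = -1$)
$M{\left(B \right)} = 0$ ($M{\left(B \right)} = \left(-2\right) 0 = 0$)
$t{\left(f \right)} = 6$ ($t{\left(f \right)} = \left(-1\right) \left(-6\right) = 6$)
$G = 8$ ($G = \left(-1\right) \left(-8\right) = 8$)
$t{\left(-3 \right)} + G T{\left(M{\left(0 \right)} \right)} = 6 + 8 \cdot 0 = 6 + 0 = 6$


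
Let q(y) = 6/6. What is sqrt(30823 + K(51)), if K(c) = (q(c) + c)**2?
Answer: sqrt(33527) ≈ 183.10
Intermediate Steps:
q(y) = 1 (q(y) = 6*(1/6) = 1)
K(c) = (1 + c)**2
sqrt(30823 + K(51)) = sqrt(30823 + (1 + 51)**2) = sqrt(30823 + 52**2) = sqrt(30823 + 2704) = sqrt(33527)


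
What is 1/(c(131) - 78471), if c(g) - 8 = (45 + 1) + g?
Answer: -1/78286 ≈ -1.2774e-5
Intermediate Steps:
c(g) = 54 + g (c(g) = 8 + ((45 + 1) + g) = 8 + (46 + g) = 54 + g)
1/(c(131) - 78471) = 1/((54 + 131) - 78471) = 1/(185 - 78471) = 1/(-78286) = -1/78286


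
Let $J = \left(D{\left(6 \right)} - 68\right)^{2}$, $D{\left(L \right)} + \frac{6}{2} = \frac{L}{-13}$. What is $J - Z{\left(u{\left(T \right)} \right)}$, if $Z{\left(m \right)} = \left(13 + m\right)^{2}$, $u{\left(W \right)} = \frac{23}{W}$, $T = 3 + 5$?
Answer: $\frac{52508823}{10816} \approx 4854.7$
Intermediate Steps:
$T = 8$
$D{\left(L \right)} = -3 - \frac{L}{13}$ ($D{\left(L \right)} = -3 + \frac{L}{-13} = -3 + L \left(- \frac{1}{13}\right) = -3 - \frac{L}{13}$)
$J = \frac{863041}{169}$ ($J = \left(\left(-3 - \frac{6}{13}\right) - 68\right)^{2} = \left(- \frac{45}{13} - 68\right)^{2} = \left(- \frac{929}{13}\right)^{2} = \frac{863041}{169} \approx 5106.8$)
$J - Z{\left(u{\left(T \right)} \right)} = \frac{863041}{169} - \left(13 + \frac{23}{8}\right)^{2} = \frac{863041}{169} - \left(\frac{127}{8}\right)^{2} = \frac{863041}{169} - \frac{16129}{64} = \frac{52508823}{10816}$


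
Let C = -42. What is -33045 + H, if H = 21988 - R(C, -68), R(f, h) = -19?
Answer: -11038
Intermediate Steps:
H = 22007 (H = 21988 - 1*(-19) = 21988 + 19 = 22007)
-33045 + H = -33045 + 22007 = -11038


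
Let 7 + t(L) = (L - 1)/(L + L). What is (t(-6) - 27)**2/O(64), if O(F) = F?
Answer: 160801/9216 ≈ 17.448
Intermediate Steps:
t(L) = -7 + (-1 + L)/(2*L) (t(L) = -7 + (L - 1)/(L + L) = -7 + (-1 + L)/((2*L)) = -7 + (-1 + L)*(1/(2*L)) = -7 + (-1 + L)/(2*L))
(t(-6) - 27)**2/O(64) = ((1/2)*(-1 - 13*(-6))/(-6) - 27)**2/64 = ((1/2)*(-1/6)*(-1 + 78) - 27)**2*(1/64) = ((1/2)*(-1/6)*77 - 27)**2*(1/64) = (-77/12 - 27)**2*(1/64) = (-401/12)**2*(1/64) = (160801/144)*(1/64) = 160801/9216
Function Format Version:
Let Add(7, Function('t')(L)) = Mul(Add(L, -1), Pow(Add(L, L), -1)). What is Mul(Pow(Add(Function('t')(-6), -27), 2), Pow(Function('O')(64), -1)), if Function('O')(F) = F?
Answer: Rational(160801, 9216) ≈ 17.448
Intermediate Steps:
Function('t')(L) = Add(-7, Mul(Rational(1, 2), Pow(L, -1), Add(-1, L))) (Function('t')(L) = Add(-7, Mul(Add(L, -1), Pow(Add(L, L), -1))) = Add(-7, Mul(Add(-1, L), Pow(Mul(2, L), -1))) = Add(-7, Mul(Add(-1, L), Mul(Rational(1, 2), Pow(L, -1)))) = Add(-7, Mul(Rational(1, 2), Pow(L, -1), Add(-1, L))))
Mul(Pow(Add(Function('t')(-6), -27), 2), Pow(Function('O')(64), -1)) = Mul(Pow(Add(Mul(Rational(1, 2), Pow(-6, -1), Add(-1, Mul(-13, -6))), -27), 2), Pow(64, -1)) = Mul(Pow(Add(Mul(Rational(1, 2), Rational(-1, 6), Add(-1, 78)), -27), 2), Rational(1, 64)) = Mul(Pow(Add(Mul(Rational(1, 2), Rational(-1, 6), 77), -27), 2), Rational(1, 64)) = Mul(Pow(Add(Rational(-77, 12), -27), 2), Rational(1, 64)) = Mul(Pow(Rational(-401, 12), 2), Rational(1, 64)) = Mul(Rational(160801, 144), Rational(1, 64)) = Rational(160801, 9216)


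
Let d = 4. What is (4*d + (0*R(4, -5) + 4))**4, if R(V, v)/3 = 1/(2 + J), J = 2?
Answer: 160000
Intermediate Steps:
R(V, v) = 3/4 (R(V, v) = 3/(2 + 2) = 3/4)
(4*d + (0*R(4, -5) + 4))**4 = (4*4 + (0*(3/4) + 4))**4 = (16 + (0 + 4))**4 = (16 + 4)**4 = 20**4 = 160000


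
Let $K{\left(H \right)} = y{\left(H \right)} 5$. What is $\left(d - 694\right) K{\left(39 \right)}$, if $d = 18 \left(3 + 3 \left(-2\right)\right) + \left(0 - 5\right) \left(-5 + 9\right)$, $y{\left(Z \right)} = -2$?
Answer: $7680$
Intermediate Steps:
$K{\left(H \right)} = -10$ ($K{\left(H \right)} = \left(-2\right) 5 = -10$)
$d = -74$ ($d = 18 \left(3 - 6\right) - 20 = 18 \left(-3\right) - 20 = -54 - 20 = -74$)
$\left(d - 694\right) K{\left(39 \right)} = \left(-74 - 694\right) \left(-10\right) = \left(-768\right) \left(-10\right) = 7680$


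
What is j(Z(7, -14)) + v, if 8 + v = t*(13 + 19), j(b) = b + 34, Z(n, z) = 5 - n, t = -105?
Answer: -3336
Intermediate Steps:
j(b) = 34 + b
v = -3368 (v = -8 - 105*(13 + 19) = -8 - 105*32 = -8 - 3360 = -3368)
j(Z(7, -14)) + v = (34 + (5 - 1*7)) - 3368 = (34 + (5 - 7)) - 3368 = (34 - 2) - 3368 = 32 - 3368 = -3336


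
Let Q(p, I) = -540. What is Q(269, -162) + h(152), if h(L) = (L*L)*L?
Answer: 3511268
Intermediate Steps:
h(L) = L**3 (h(L) = L**2*L = L**3)
Q(269, -162) + h(152) = -540 + 152**3 = -540 + 3511808 = 3511268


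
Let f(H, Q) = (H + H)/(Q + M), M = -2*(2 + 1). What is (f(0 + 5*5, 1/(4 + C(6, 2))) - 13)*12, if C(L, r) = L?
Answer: -15204/59 ≈ -257.69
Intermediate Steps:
M = -6 (M = -2*3 = -6)
f(H, Q) = 2*H/(-6 + Q) (f(H, Q) = (H + H)/(Q - 6) = (2*H)/(-6 + Q) = 2*H/(-6 + Q))
(f(0 + 5*5, 1/(4 + C(6, 2))) - 13)*12 = (2*(0 + 5*5)/(-6 + 1/(4 + 6)) - 13)*12 = (2*(0 + 25)/(-6 + 1/10) - 13)*12 = (2*25/(-6 + ⅒) - 13)*12 = (2*25/(-59/10) - 13)*12 = (2*25*(-10/59) - 13)*12 = (-500/59 - 13)*12 = -1267/59*12 = -15204/59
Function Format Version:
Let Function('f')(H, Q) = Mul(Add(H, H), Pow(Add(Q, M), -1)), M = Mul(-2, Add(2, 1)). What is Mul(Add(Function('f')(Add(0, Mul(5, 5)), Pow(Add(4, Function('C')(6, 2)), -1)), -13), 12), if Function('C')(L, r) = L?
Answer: Rational(-15204, 59) ≈ -257.69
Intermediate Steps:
M = -6 (M = Mul(-2, 3) = -6)
Function('f')(H, Q) = Mul(2, H, Pow(Add(-6, Q), -1)) (Function('f')(H, Q) = Mul(Add(H, H), Pow(Add(Q, -6), -1)) = Mul(Mul(2, H), Pow(Add(-6, Q), -1)) = Mul(2, H, Pow(Add(-6, Q), -1)))
Mul(Add(Function('f')(Add(0, Mul(5, 5)), Pow(Add(4, Function('C')(6, 2)), -1)), -13), 12) = Mul(Add(Mul(2, Add(0, Mul(5, 5)), Pow(Add(-6, Pow(Add(4, 6), -1)), -1)), -13), 12) = Mul(Add(Mul(2, Add(0, 25), Pow(Add(-6, Pow(10, -1)), -1)), -13), 12) = Mul(Add(Mul(2, 25, Pow(Add(-6, Rational(1, 10)), -1)), -13), 12) = Mul(Add(Mul(2, 25, Pow(Rational(-59, 10), -1)), -13), 12) = Mul(Add(Mul(2, 25, Rational(-10, 59)), -13), 12) = Mul(Add(Rational(-500, 59), -13), 12) = Mul(Rational(-1267, 59), 12) = Rational(-15204, 59)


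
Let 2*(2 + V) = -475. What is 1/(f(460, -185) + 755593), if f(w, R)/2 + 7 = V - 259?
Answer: 1/754582 ≈ 1.3252e-6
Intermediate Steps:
V = -479/2 (V = -2 + (½)*(-475) = -2 - 475/2 = -479/2 ≈ -239.50)
f(w, R) = -1011 (f(w, R) = -14 + 2*(-479/2 - 259) = -14 + 2*(-997/2) = -14 - 997 = -1011)
1/(f(460, -185) + 755593) = 1/(-1011 + 755593) = 1/754582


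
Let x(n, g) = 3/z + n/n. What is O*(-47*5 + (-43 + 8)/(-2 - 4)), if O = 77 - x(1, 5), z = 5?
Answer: -103675/6 ≈ -17279.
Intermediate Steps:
x(n, g) = 8/5 (x(n, g) = 3/5 + n/n = 3*(⅕) + 1 = ⅗ + 1 = 8/5)
O = 377/5 (O = 77 - 1*8/5 = 77 - 8/5 = 377/5 ≈ 75.400)
O*(-47*5 + (-43 + 8)/(-2 - 4)) = 377*(-47*5 + (-43 + 8)/(-2 - 4))/5 = 377*(-235 - 35/(-6))/5 = 377*(-235 - 35*(-⅙))/5 = 377*(-235 + 35/6)/5 = (377/5)*(-1375/6) = -103675/6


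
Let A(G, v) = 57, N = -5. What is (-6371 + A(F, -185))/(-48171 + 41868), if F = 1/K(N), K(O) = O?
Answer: 574/573 ≈ 1.0017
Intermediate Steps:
F = -⅕ (F = 1/(-5) = -⅕ ≈ -0.20000)
(-6371 + A(F, -185))/(-48171 + 41868) = (-6371 + 57)/(-48171 + 41868) = -6314/(-6303) = -6314*(-1/6303) = 574/573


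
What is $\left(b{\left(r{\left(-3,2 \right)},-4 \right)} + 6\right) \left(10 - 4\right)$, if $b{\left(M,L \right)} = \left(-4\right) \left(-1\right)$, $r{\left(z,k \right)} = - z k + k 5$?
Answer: $60$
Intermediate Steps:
$r{\left(z,k \right)} = 5 k - k z$ ($r{\left(z,k \right)} = - k z + 5 k = 5 k - k z$)
$b{\left(M,L \right)} = 4$
$\left(b{\left(r{\left(-3,2 \right)},-4 \right)} + 6\right) \left(10 - 4\right) = \left(4 + 6\right) \left(10 - 4\right) = 10 \cdot 6 = 60$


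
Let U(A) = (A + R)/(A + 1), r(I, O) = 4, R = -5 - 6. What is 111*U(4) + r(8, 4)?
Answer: -757/5 ≈ -151.40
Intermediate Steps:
R = -11
U(A) = (-11 + A)/(1 + A) (U(A) = (A - 11)/(A + 1) = (-11 + A)/(1 + A))
111*U(4) + r(8, 4) = 111*((-11 + 4)/(1 + 4)) + 4 = 111*(-7/5) + 4 = -777/5 + 4 = -757/5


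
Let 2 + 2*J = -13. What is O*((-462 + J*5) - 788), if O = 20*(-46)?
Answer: 1184500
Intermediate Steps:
J = -15/2 (J = -1 + (1/2)*(-13) = -1 - 13/2 = -15/2 ≈ -7.5000)
O = -920
O*((-462 + J*5) - 788) = -920*((-462 - 15/2*5) - 788) = -920*((-462 - 75/2) - 788) = -920*(-999/2 - 788) = -920*(-2575/2) = 1184500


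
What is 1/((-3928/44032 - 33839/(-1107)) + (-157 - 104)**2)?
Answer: 6092928/415242054607 ≈ 1.4673e-5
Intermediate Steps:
1/((-3928/44032 - 33839/(-1107)) + (-157 - 104)**2) = 1/((-3928*1/44032 - 33839*(-1/1107)) + (-261)**2) = 1/((-491/5504 + 33839/1107) + 68121) = 1/(185706319/6092928 + 68121) = 1/(415242054607/6092928) = 6092928/415242054607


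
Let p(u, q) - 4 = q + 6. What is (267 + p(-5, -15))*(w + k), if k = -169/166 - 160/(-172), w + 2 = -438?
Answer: -411516457/3569 ≈ -1.1530e+5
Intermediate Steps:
w = -440 (w = -2 - 438 = -440)
p(u, q) = 10 + q (p(u, q) = 4 + (q + 6) = 4 + (6 + q) = 10 + q)
k = -627/7138 (k = -169*1/166 - 160*(-1/172) = -169/166 + 40/43 = -627/7138 ≈ -0.087840)
(267 + p(-5, -15))*(w + k) = (267 + (10 - 15))*(-440 - 627/7138) = (267 - 5)*(-3141347/7138) = 262*(-3141347/7138) = -411516457/3569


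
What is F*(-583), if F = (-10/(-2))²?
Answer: -14575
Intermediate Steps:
F = 25 (F = (-10*(-½))² = 5² = 25)
F*(-583) = 25*(-583) = -14575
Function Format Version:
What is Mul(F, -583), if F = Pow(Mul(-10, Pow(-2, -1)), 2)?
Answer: -14575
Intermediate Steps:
F = 25 (F = Pow(Mul(-10, Rational(-1, 2)), 2) = Pow(5, 2) = 25)
Mul(F, -583) = Mul(25, -583) = -14575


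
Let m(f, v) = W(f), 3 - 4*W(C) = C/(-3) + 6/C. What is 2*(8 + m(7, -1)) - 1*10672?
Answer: -223729/21 ≈ -10654.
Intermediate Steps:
W(C) = 3/4 - 3/(2*C) + C/12 (W(C) = 3/4 - (C/(-3) + 6/C)/4 = 3/4 - (C*(-1/3) + 6/C)/4 = 3/4 - (-C/3 + 6/C)/4 = 3/4 - (6/C - C/3)/4 = 3/4 + (-3/(2*C) + C/12) = 3/4 - 3/(2*C) + C/12)
m(f, v) = (-18 + f*(9 + f))/(12*f)
2*(8 + m(7, -1)) - 1*10672 = 2*(8 + (1/12)*(-18 + 7*(9 + 7))/7) - 1*10672 = 2*(8 + (1/12)*(1/7)*(-18 + 7*16)) - 10672 = 2*(8 + (1/12)*(1/7)*(-18 + 112)) - 10672 = 2*(8 + (1/12)*(1/7)*94) - 10672 = 2*(8 + 47/42) - 10672 = 2*(383/42) - 10672 = 383/21 - 10672 = -223729/21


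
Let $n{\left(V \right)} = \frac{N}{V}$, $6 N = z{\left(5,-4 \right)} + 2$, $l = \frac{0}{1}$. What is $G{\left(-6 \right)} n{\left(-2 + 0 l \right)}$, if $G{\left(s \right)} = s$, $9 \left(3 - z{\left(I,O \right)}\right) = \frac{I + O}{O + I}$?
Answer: $\frac{22}{9} \approx 2.4444$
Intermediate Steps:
$z{\left(I,O \right)} = \frac{26}{9}$ ($z{\left(I,O \right)} = 3 - \frac{\left(I + O\right) \frac{1}{O + I}}{9} = 3 - \frac{\left(I + O\right) \frac{1}{I + O}}{9} = 3 - \frac{1}{9} = \frac{26}{9}$)
$l = 0$ ($l = 0 \cdot 1 = 0$)
$N = \frac{22}{27}$ ($N = \frac{\frac{26}{9} + 2}{6} = \frac{1}{6} \cdot \frac{44}{9} = \frac{22}{27} \approx 0.81481$)
$n{\left(V \right)} = \frac{22}{27 V}$
$G{\left(-6 \right)} n{\left(-2 + 0 l \right)} = - 6 \frac{22}{27 \left(-2 + 0 \cdot 0\right)} = - 6 \frac{22}{27 \left(-2 + 0\right)} = - 6 \frac{22}{27 \left(-2\right)} = - 6 \cdot \frac{22}{27} \left(- \frac{1}{2}\right) = \left(-6\right) \left(- \frac{11}{27}\right) = \frac{22}{9}$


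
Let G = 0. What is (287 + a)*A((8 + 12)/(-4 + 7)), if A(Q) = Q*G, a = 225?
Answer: 0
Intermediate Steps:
A(Q) = 0 (A(Q) = Q*0 = 0)
(287 + a)*A((8 + 12)/(-4 + 7)) = (287 + 225)*0 = 512*0 = 0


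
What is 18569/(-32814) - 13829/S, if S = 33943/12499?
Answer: -5672486577761/1113805602 ≈ -5092.9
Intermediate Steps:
S = 33943/12499 (S = 33943*(1/12499) = 33943/12499 ≈ 2.7157)
18569/(-32814) - 13829/S = 18569/(-32814) - 13829/33943/12499 = 18569*(-1/32814) - 13829*12499/33943 = -18569/32814 - 172848671/33943 = -5672486577761/1113805602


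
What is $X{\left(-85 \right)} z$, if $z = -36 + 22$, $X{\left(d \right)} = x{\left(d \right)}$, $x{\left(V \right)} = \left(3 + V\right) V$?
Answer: $-97580$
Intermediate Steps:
$x{\left(V \right)} = V \left(3 + V\right)$
$X{\left(d \right)} = d \left(3 + d\right)$
$z = -14$
$X{\left(-85 \right)} z = - 85 \left(3 - 85\right) \left(-14\right) = \left(-85\right) \left(-82\right) \left(-14\right) = 6970 \left(-14\right) = -97580$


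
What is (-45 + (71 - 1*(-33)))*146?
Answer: 8614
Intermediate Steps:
(-45 + (71 - 1*(-33)))*146 = (-45 + (71 + 33))*146 = (-45 + 104)*146 = 59*146 = 8614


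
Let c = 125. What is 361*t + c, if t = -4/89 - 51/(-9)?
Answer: 575236/267 ≈ 2154.4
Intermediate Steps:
t = 1501/267 (t = -4*1/89 - 51*(-⅑) = -4/89 + 17/3 = 1501/267 ≈ 5.6217)
361*t + c = 361*(1501/267) + 125 = 541861/267 + 125 = 575236/267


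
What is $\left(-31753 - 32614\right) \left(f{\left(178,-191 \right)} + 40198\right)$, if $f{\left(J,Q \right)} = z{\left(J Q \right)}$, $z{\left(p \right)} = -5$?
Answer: $-2587102831$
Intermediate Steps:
$f{\left(J,Q \right)} = -5$
$\left(-31753 - 32614\right) \left(f{\left(178,-191 \right)} + 40198\right) = \left(-31753 - 32614\right) \left(-5 + 40198\right) = \left(-64367\right) 40193 = -2587102831$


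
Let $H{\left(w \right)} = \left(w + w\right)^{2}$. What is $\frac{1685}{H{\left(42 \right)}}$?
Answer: $\frac{1685}{7056} \approx 0.2388$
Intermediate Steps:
$H{\left(w \right)} = 4 w^{2}$ ($H{\left(w \right)} = \left(2 w\right)^{2} = 4 w^{2}$)
$\frac{1685}{H{\left(42 \right)}} = \frac{1685}{4 \cdot 42^{2}} = \frac{1685}{4 \cdot 1764} = \frac{1685}{7056}$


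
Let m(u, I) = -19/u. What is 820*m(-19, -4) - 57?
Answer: 763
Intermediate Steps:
820*m(-19, -4) - 57 = 820*(-19/(-19)) - 57 = 820*(-19*(-1/19)) - 57 = 820*1 - 57 = 820 - 57 = 763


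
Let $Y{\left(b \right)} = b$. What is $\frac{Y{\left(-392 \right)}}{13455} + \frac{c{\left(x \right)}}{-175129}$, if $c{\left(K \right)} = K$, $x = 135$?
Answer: $- \frac{70466993}{2356360695} \approx -0.029905$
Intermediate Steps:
$\frac{Y{\left(-392 \right)}}{13455} + \frac{c{\left(x \right)}}{-175129} = - \frac{392}{13455} + \frac{135}{-175129} = \left(-392\right) \frac{1}{13455} + 135 \left(- \frac{1}{175129}\right) = - \frac{392}{13455} - \frac{135}{175129} = - \frac{70466993}{2356360695}$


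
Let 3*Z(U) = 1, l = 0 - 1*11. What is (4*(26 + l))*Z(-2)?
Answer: 20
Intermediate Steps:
l = -11 (l = 0 - 11 = -11)
Z(U) = ⅓ (Z(U) = (⅓)*1 = ⅓)
(4*(26 + l))*Z(-2) = (4*(26 - 11))*(⅓) = (4*15)*(⅓) = 60*(⅓) = 20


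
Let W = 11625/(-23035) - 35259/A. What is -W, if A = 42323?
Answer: 260839188/194982061 ≈ 1.3378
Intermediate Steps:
W = -260839188/194982061 (W = 11625/(-23035) - 35259/42323 = 11625*(-1/23035) - 35259*1/42323 = -2325/4607 - 35259/42323 = -260839188/194982061 ≈ -1.3378)
-W = -1*(-260839188/194982061) = 260839188/194982061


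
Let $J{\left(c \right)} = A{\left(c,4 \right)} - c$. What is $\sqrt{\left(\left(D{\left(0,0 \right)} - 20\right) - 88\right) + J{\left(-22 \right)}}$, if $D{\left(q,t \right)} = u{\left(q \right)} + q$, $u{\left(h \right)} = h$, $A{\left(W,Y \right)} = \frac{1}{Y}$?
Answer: $\frac{7 i \sqrt{7}}{2} \approx 9.2601 i$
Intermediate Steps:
$D{\left(q,t \right)} = 2 q$ ($D{\left(q,t \right)} = q + q = 2 q$)
$J{\left(c \right)} = \frac{1}{4} - c$
$\sqrt{\left(\left(D{\left(0,0 \right)} - 20\right) - 88\right) + J{\left(-22 \right)}} = \sqrt{\left(\left(2 \cdot 0 - 20\right) - 88\right) + \left(\frac{1}{4} - -22\right)} = \sqrt{\left(\left(0 - 20\right) - 88\right) + \left(\frac{1}{4} + 22\right)} = \sqrt{\left(-20 - 88\right) + \frac{89}{4}} = \sqrt{-108 + \frac{89}{4}} = \sqrt{- \frac{343}{4}} = \frac{7 i \sqrt{7}}{2}$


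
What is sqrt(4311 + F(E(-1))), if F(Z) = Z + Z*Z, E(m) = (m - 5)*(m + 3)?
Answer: sqrt(4443) ≈ 66.656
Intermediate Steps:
E(m) = (-5 + m)*(3 + m)
F(Z) = Z + Z**2
sqrt(4311 + F(E(-1))) = sqrt(4311 + (-15 + (-1)**2 - 2*(-1))*(1 + (-15 + (-1)**2 - 2*(-1)))) = sqrt(4311 + (-15 + 1 + 2)*(1 + (-15 + 1 + 2))) = sqrt(4311 - 12*(1 - 12)) = sqrt(4311 - 12*(-11)) = sqrt(4311 + 132) = sqrt(4443)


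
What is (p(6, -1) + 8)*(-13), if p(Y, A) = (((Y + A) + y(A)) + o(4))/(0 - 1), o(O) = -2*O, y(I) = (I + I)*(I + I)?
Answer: -91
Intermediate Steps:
y(I) = 4*I**2 (y(I) = (2*I)*(2*I) = 4*I**2)
p(Y, A) = 8 - A - Y - 4*A**2 (p(Y, A) = (((Y + A) + 4*A**2) - 2*4)/(0 - 1) = (((A + Y) + 4*A**2) - 8)/(-1) = ((A + Y + 4*A**2) - 8)*(-1) = (-8 + A + Y + 4*A**2)*(-1) = 8 - A - Y - 4*A**2)
(p(6, -1) + 8)*(-13) = ((8 - 1*(-1) - 1*6 - 4*(-1)**2) + 8)*(-13) = ((8 + 1 - 6 - 4*1) + 8)*(-13) = ((8 + 1 - 6 - 4) + 8)*(-13) = (-1 + 8)*(-13) = 7*(-13) = -91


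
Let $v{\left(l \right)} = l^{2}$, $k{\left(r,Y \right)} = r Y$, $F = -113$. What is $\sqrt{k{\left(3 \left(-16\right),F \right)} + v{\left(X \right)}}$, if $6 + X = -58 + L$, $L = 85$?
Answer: $\sqrt{5865} \approx 76.583$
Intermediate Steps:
$X = 21$ ($X = -6 + \left(-58 + 85\right) = -6 + 27 = 21$)
$k{\left(r,Y \right)} = Y r$
$\sqrt{k{\left(3 \left(-16\right),F \right)} + v{\left(X \right)}} = \sqrt{- 113 \cdot 3 \left(-16\right) + 21^{2}} = \sqrt{\left(-113\right) \left(-48\right) + 441} = \sqrt{5424 + 441} = \sqrt{5865}$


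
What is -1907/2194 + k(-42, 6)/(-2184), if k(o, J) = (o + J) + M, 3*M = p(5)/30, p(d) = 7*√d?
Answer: -85123/99827 - √5/28080 ≈ -0.85279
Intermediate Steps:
M = 7*√5/90 (M = ((7*√5)/30)/3 = ((7*√5)*(1/30))/3 = (7*√5/30)/3 = 7*√5/90 ≈ 0.17392)
k(o, J) = J + o + 7*√5/90 (k(o, J) = (o + J) + 7*√5/90 = (J + o) + 7*√5/90 = J + o + 7*√5/90)
-1907/2194 + k(-42, 6)/(-2184) = -1907/2194 + (6 - 42 + 7*√5/90)/(-2184) = -1907*1/2194 + (-36 + 7*√5/90)*(-1/2184) = -1907/2194 + (3/182 - √5/28080) = -85123/99827 - √5/28080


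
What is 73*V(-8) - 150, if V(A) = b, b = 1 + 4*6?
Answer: 1675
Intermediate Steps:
b = 25 (b = 1 + 24 = 25)
V(A) = 25
73*V(-8) - 150 = 73*25 - 150 = 1825 - 150 = 1675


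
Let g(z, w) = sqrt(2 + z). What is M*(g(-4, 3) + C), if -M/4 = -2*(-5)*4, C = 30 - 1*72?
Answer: 6720 - 160*I*sqrt(2) ≈ 6720.0 - 226.27*I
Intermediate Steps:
C = -42 (C = 30 - 72 = -42)
M = -160 (M = -4*(-2*(-5))*4 = -40*4 = -4*40 = -160)
M*(g(-4, 3) + C) = -160*(sqrt(2 - 4) - 42) = -160*(sqrt(-2) - 42) = -160*(I*sqrt(2) - 42) = -160*(-42 + I*sqrt(2)) = 6720 - 160*I*sqrt(2)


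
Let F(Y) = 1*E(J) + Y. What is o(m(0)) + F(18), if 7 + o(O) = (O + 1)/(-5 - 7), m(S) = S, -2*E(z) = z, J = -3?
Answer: 149/12 ≈ 12.417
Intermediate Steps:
E(z) = -z/2
o(O) = -85/12 - O/12 (o(O) = -7 + (O + 1)/(-5 - 7) = -7 + (1 + O)/(-12) = -7 + (1 + O)*(-1/12) = -7 + (-1/12 - O/12) = -85/12 - O/12)
F(Y) = 3/2 + Y (F(Y) = 1*(-1/2*(-3)) + Y = 1*(3/2) + Y = 3/2 + Y)
o(m(0)) + F(18) = (-85/12 - 1/12*0) + (3/2 + 18) = (-85/12 + 0) + 39/2 = -85/12 + 39/2 = 149/12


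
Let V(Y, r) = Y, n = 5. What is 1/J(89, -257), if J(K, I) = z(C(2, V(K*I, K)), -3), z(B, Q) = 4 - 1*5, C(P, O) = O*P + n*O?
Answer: -1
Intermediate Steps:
C(P, O) = 5*O + O*P (C(P, O) = O*P + 5*O = 5*O + O*P)
z(B, Q) = -1 (z(B, Q) = 4 - 5 = -1)
J(K, I) = -1
1/J(89, -257) = 1/(-1) = -1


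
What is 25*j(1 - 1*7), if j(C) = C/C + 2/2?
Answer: 50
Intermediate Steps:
j(C) = 2 (j(C) = 1 + 2*(½) = 1 + 1 = 2)
25*j(1 - 1*7) = 25*2 = 50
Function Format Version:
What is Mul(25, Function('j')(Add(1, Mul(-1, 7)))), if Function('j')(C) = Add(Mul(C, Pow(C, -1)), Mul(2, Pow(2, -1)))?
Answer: 50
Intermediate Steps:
Function('j')(C) = 2 (Function('j')(C) = Add(1, Mul(2, Rational(1, 2))) = Add(1, 1) = 2)
Mul(25, Function('j')(Add(1, Mul(-1, 7)))) = Mul(25, 2) = 50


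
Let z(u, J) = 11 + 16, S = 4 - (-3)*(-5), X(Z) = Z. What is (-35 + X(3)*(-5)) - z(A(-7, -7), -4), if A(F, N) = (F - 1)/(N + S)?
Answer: -77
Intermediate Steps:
S = -11 (S = 4 - 1*15 = 4 - 15 = -11)
A(F, N) = (-1 + F)/(-11 + N) (A(F, N) = (F - 1)/(N - 11) = (-1 + F)/(-11 + N))
z(u, J) = 27
(-35 + X(3)*(-5)) - z(A(-7, -7), -4) = (-35 + 3*(-5)) - 1*27 = (-35 - 15) - 27 = -50 - 27 = -77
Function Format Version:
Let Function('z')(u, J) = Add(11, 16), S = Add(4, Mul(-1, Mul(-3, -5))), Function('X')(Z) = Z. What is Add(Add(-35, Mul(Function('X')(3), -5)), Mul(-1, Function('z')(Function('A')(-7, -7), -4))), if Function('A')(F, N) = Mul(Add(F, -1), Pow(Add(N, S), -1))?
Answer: -77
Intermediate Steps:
S = -11 (S = Add(4, Mul(-1, 15)) = Add(4, -15) = -11)
Function('A')(F, N) = Mul(Pow(Add(-11, N), -1), Add(-1, F)) (Function('A')(F, N) = Mul(Add(F, -1), Pow(Add(N, -11), -1)) = Mul(Add(-1, F), Pow(Add(-11, N), -1)) = Mul(Pow(Add(-11, N), -1), Add(-1, F)))
Function('z')(u, J) = 27
Add(Add(-35, Mul(Function('X')(3), -5)), Mul(-1, Function('z')(Function('A')(-7, -7), -4))) = Add(Add(-35, Mul(3, -5)), Mul(-1, 27)) = Add(Add(-35, -15), -27) = Add(-50, -27) = -77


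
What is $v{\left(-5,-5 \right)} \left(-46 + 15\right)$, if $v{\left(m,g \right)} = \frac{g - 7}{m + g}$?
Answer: $- \frac{186}{5} \approx -37.2$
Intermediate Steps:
$v{\left(m,g \right)} = \frac{-7 + g}{g + m}$
$v{\left(-5,-5 \right)} \left(-46 + 15\right) = \frac{-7 - 5}{-5 - 5} \left(-46 + 15\right) = \frac{1}{-10} \left(-12\right) \left(-31\right) = \left(- \frac{1}{10}\right) \left(-12\right) \left(-31\right) = \frac{6}{5} \left(-31\right) = - \frac{186}{5}$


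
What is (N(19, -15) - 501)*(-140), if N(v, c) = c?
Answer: 72240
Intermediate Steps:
(N(19, -15) - 501)*(-140) = (-15 - 501)*(-140) = -516*(-140) = 72240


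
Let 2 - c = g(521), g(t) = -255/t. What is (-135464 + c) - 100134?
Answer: -122745261/521 ≈ -2.3560e+5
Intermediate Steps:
c = 1297/521 (c = 2 - (-255)/521 = 2 - 1*(-255/521) = 2 + 255/521 = 1297/521 ≈ 2.4894)
(-135464 + c) - 100134 = (-135464 + 1297/521) - 100134 = -70575447/521 - 100134 = -122745261/521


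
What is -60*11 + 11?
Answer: -649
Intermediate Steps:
-60*11 + 11 = -12*55 + 11 = -660 + 11 = -649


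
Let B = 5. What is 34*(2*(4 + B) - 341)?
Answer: -10982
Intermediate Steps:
34*(2*(4 + B) - 341) = 34*(2*(4 + 5) - 341) = 34*(2*9 - 341) = 34*(18 - 341) = 34*(-323) = -10982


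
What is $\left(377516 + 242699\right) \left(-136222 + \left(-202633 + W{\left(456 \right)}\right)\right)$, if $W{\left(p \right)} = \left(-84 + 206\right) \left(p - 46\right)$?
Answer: $-179139799525$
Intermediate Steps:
$W{\left(p \right)} = -5612 + 122 p$ ($W{\left(p \right)} = 122 \left(-46 + p\right) = -5612 + 122 p$)
$\left(377516 + 242699\right) \left(-136222 + \left(-202633 + W{\left(456 \right)}\right)\right) = \left(377516 + 242699\right) \left(-136222 + \left(-202633 + \left(-5612 + 122 \cdot 456\right)\right)\right) = 620215 \left(-136222 + \left(-202633 + \left(-5612 + 55632\right)\right)\right) = 620215 \left(-136222 + \left(-202633 + 50020\right)\right) = 620215 \left(-136222 - 152613\right) = 620215 \left(-288835\right) = -179139799525$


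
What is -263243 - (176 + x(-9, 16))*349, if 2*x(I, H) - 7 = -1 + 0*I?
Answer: -325714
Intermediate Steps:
x(I, H) = 3 (x(I, H) = 7/2 + (-1 + 0*I)/2 = 7/2 + (-1 + 0)/2 = 7/2 + (½)*(-1) = 7/2 - ½ = 3)
-263243 - (176 + x(-9, 16))*349 = -263243 - (176 + 3)*349 = -263243 - 179*349 = -263243 - 1*62471 = -263243 - 62471 = -325714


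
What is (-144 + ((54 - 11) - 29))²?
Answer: 16900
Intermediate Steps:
(-144 + ((54 - 11) - 29))² = (-144 + (43 - 29))² = (-144 + 14)² = (-130)² = 16900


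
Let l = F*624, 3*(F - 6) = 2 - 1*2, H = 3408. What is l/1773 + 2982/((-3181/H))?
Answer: -2000719936/626657 ≈ -3192.7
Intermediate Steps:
F = 6 (F = 6 + (2 - 1*2)/3 = 6 + (2 - 2)/3 = 6 + (⅓)*0 = 6 + 0 = 6)
l = 3744 (l = 6*624 = 3744)
l/1773 + 2982/((-3181/H)) = 3744/1773 + 2982/((-3181/3408)) = 3744*(1/1773) + 2982/((-3181*1/3408)) = 416/197 + 2982/(-3181/3408) = 416/197 + 2982*(-3408/3181) = 416/197 - 10162656/3181 = -2000719936/626657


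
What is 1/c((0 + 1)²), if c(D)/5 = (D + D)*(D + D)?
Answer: 1/20 ≈ 0.050000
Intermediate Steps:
c(D) = 20*D² (c(D) = 5*((D + D)*(D + D)) = 5*((2*D)*(2*D)) = 5*(4*D²) = 20*D²)
1/c((0 + 1)²) = 1/(20*((0 + 1)²)²) = 1/(20*(1²)²) = 1/(20*1²) = 1/(20*1) = 1/20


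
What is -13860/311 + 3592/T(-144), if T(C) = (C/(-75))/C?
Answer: -83797260/311 ≈ -2.6944e+5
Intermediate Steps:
T(C) = -1/75 (T(C) = (C*(-1/75))/C = (-C/75)/C = -1/75)
-13860/311 + 3592/T(-144) = -13860/311 + 3592/(-1/75) = -13860*1/311 + 3592*(-75) = -13860/311 - 269400 = -83797260/311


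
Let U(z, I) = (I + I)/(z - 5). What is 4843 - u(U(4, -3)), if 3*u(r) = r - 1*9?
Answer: 4844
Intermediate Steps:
U(z, I) = 2*I/(-5 + z) (U(z, I) = (2*I)/(-5 + z) = 2*I/(-5 + z))
u(r) = -3 + r/3 (u(r) = (r - 1*9)/3 = (r - 9)/3 = (-9 + r)/3 = -3 + r/3)
4843 - u(U(4, -3)) = 4843 - (-3 + (2*(-3)/(-5 + 4))/3) = 4843 - (-3 + (2*(-3)/(-1))/3) = 4843 - (-3 + (2*(-3)*(-1))/3) = 4843 - (-3 + (1/3)*6) = 4843 - (-3 + 2) = 4843 - 1*(-1) = 4843 + 1 = 4844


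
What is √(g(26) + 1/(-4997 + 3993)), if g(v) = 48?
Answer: √12095941/502 ≈ 6.9281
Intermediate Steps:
√(g(26) + 1/(-4997 + 3993)) = √(48 + 1/(-4997 + 3993)) = √(48 + 1/(-1004)) = √(48 - 1/1004) = √(48191/1004) = √12095941/502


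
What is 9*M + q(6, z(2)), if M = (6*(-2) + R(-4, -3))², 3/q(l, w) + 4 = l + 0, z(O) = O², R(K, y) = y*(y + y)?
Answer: 651/2 ≈ 325.50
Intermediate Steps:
R(K, y) = 2*y² (R(K, y) = y*(2*y) = 2*y²)
q(l, w) = 3/(-4 + l) (q(l, w) = 3/(-4 + (l + 0)) = 3/(-4 + l))
M = 36 (M = (6*(-2) + 2*(-3)²)² = (-12 + 2*9)² = (-12 + 18)² = 6² = 36)
9*M + q(6, z(2)) = 9*36 + 3/(-4 + 6) = 324 + 3/2 = 651/2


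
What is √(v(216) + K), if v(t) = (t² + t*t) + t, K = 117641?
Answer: √211169 ≈ 459.53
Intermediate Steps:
v(t) = t + 2*t² (v(t) = (t² + t²) + t = 2*t² + t = t + 2*t²)
√(v(216) + K) = √(216*(1 + 2*216) + 117641) = √(216*(1 + 432) + 117641) = √(216*433 + 117641) = √(93528 + 117641) = √211169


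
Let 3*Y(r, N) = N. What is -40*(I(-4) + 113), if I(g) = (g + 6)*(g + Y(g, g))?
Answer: -12280/3 ≈ -4093.3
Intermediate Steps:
Y(r, N) = N/3
I(g) = 4*g*(6 + g)/3 (I(g) = (g + 6)*(g + g/3) = (6 + g)*(4*g/3) = 4*g*(6 + g)/3)
-40*(I(-4) + 113) = -40*((4/3)*(-4)*(6 - 4) + 113) = -40*((4/3)*(-4)*2 + 113) = -40*(-32/3 + 113) = -40*307/3 = -12280/3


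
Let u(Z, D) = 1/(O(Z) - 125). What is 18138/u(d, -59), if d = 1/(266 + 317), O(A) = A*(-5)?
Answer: -1321897440/583 ≈ -2.2674e+6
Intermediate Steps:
O(A) = -5*A
d = 1/583 ≈ 0.0017153
u(Z, D) = 1/(-125 - 5*Z) (u(Z, D) = 1/(-5*Z - 125) = 1/(-125 - 5*Z))
18138/u(d, -59) = 18138/((-1/(125 + 5*(1/583)))) = 18138/((-1/(125 + 5/583))) = 18138/((-1/72880/583)) = 18138/((-1*583/72880)) = 18138/(-583/72880) = 18138*(-72880/583) = -1321897440/583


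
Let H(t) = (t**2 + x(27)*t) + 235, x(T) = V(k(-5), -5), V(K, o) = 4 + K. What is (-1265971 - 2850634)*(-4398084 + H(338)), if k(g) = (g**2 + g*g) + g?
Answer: 17565730549015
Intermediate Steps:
k(g) = g + 2*g**2 (k(g) = (g**2 + g**2) + g = 2*g**2 + g = g + 2*g**2)
x(T) = 49 (x(T) = 4 - 5*(1 + 2*(-5)) = 4 - 5*(1 - 10) = 4 - 5*(-9) = 4 + 45 = 49)
H(t) = 235 + t**2 + 49*t (H(t) = (t**2 + 49*t) + 235 = 235 + t**2 + 49*t)
(-1265971 - 2850634)*(-4398084 + H(338)) = (-1265971 - 2850634)*(-4398084 + (235 + 338**2 + 49*338)) = -4116605*(-4398084 + (235 + 114244 + 16562)) = -4116605*(-4398084 + 131041) = -4116605*(-4267043) = 17565730549015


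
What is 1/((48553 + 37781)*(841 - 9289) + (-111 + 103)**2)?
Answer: -1/729349568 ≈ -1.3711e-9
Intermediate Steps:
1/((48553 + 37781)*(841 - 9289) + (-111 + 103)**2) = 1/(86334*(-8448) + (-8)**2) = 1/(-729349632 + 64) = 1/(-729349568) = -1/729349568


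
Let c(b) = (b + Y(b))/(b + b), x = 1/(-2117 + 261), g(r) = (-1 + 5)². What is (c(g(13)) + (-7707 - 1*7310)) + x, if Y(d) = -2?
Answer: -27870741/1856 ≈ -15017.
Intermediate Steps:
g(r) = 16 (g(r) = 4² = 16)
x = -1/1856 (x = 1/(-1856) = -1/1856 ≈ -0.00053879)
c(b) = (-2 + b)/(2*b) (c(b) = (b - 2)/(b + b) = (-2 + b)/((2*b)) = (-2 + b)*(1/(2*b)) = (-2 + b)/(2*b))
(c(g(13)) + (-7707 - 1*7310)) + x = ((½)*(-2 + 16)/16 + (-7707 - 1*7310)) - 1/1856 = ((½)*(1/16)*14 + (-7707 - 7310)) - 1/1856 = (7/16 - 15017) - 1/1856 = -240265/16 - 1/1856 = -27870741/1856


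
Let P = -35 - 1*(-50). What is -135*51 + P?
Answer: -6870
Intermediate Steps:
P = 15 (P = -35 + 50 = 15)
-135*51 + P = -135*51 + 15 = -6885 + 15 = -6870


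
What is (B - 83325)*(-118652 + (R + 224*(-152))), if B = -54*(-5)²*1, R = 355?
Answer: 12899812875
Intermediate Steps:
B = -1350 (B = -54*25*1 = -1350*1 = -1350)
(B - 83325)*(-118652 + (R + 224*(-152))) = (-1350 - 83325)*(-118652 + (355 + 224*(-152))) = -84675*(-118652 + (355 - 34048)) = -84675*(-118652 - 33693) = -84675*(-152345) = 12899812875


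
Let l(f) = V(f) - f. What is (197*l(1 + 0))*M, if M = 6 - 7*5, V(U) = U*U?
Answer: 0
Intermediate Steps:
V(U) = U**2
l(f) = f**2 - f
M = -29 (M = 6 - 35 = -29)
(197*l(1 + 0))*M = (197*((1 + 0)*(-1 + (1 + 0))))*(-29) = (197*(1*(-1 + 1)))*(-29) = (197*(1*0))*(-29) = (197*0)*(-29) = 0*(-29) = 0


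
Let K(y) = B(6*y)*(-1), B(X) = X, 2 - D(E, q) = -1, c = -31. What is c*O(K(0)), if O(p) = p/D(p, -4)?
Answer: 0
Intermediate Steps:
D(E, q) = 3 (D(E, q) = 2 - 1*(-1) = 2 + 1 = 3)
K(y) = -6*y (K(y) = (6*y)*(-1) = -6*y)
O(p) = p/3
c*O(K(0)) = -31*(-6*0)/3 = -31*0/3 = -31*0 = 0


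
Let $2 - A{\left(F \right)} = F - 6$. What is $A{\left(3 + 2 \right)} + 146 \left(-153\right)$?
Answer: $-22335$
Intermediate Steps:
$A{\left(F \right)} = 8 - F$ ($A{\left(F \right)} = 2 - \left(F - 6\right) = 2 - \left(-6 + F\right) = 8 - F$)
$A{\left(3 + 2 \right)} + 146 \left(-153\right) = \left(8 - \left(3 + 2\right)\right) + 146 \left(-153\right) = \left(8 - 5\right) - 22338 = 3 - 22338 = -22335$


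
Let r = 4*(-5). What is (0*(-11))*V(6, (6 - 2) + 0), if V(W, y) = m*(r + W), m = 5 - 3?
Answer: 0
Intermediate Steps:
m = 2
r = -20
V(W, y) = -40 + 2*W (V(W, y) = 2*(-20 + W) = -40 + 2*W)
(0*(-11))*V(6, (6 - 2) + 0) = (0*(-11))*(-40 + 2*6) = 0*(-40 + 12) = 0*(-28) = 0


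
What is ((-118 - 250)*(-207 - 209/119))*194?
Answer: 1773520064/119 ≈ 1.4904e+7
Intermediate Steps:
((-118 - 250)*(-207 - 209/119))*194 = -368*(-207 - 209*1/119)*194 = -368*(-207 - 209/119)*194 = -368*(-24842/119)*194 = (9141856/119)*194 = 1773520064/119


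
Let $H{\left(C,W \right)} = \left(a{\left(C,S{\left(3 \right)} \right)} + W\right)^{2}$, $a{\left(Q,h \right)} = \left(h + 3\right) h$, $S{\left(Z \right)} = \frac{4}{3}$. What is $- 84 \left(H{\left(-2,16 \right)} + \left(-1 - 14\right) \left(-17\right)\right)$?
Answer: $- \frac{1653988}{27} \approx -61259.0$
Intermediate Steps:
$S{\left(Z \right)} = \frac{4}{3}$ ($S{\left(Z \right)} = 4 \cdot \frac{1}{3} = \frac{4}{3}$)
$a{\left(Q,h \right)} = h \left(3 + h\right)$ ($a{\left(Q,h \right)} = \left(3 + h\right) h = h \left(3 + h\right)$)
$H{\left(C,W \right)} = \left(\frac{52}{9} + W\right)^{2}$ ($H{\left(C,W \right)} = \left(\frac{4 \left(3 + \frac{4}{3}\right)}{3} + W\right)^{2} = \left(\frac{4}{3} \cdot \frac{13}{3} + W\right)^{2} = \left(\frac{52}{9} + W\right)^{2}$)
$- 84 \left(H{\left(-2,16 \right)} + \left(-1 - 14\right) \left(-17\right)\right) = - 84 \left(\frac{\left(52 + 9 \cdot 16\right)^{2}}{81} + \left(-1 - 14\right) \left(-17\right)\right) = - 84 \left(\frac{\left(52 + 144\right)^{2}}{81} + \left(-1 - 14\right) \left(-17\right)\right) = - 84 \left(\frac{196^{2}}{81} + \left(-1 - 14\right) \left(-17\right)\right) = - 84 \left(\frac{1}{81} \cdot 38416 - -255\right) = - 84 \left(\frac{38416}{81} + 255\right) = \left(-84\right) \frac{59071}{81} = - \frac{1653988}{27}$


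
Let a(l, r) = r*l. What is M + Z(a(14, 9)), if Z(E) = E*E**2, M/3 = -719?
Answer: 1998219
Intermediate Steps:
M = -2157 (M = 3*(-719) = -2157)
a(l, r) = l*r
Z(E) = E**3
M + Z(a(14, 9)) = -2157 + (14*9)**3 = -2157 + 126**3 = -2157 + 2000376 = 1998219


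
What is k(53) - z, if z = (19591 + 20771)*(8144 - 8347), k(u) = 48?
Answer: 8193534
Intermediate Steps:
z = -8193486 (z = 40362*(-203) = -8193486)
k(53) - z = 48 - 1*(-8193486) = 48 + 8193486 = 8193534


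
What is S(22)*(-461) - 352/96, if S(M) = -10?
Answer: 13819/3 ≈ 4606.3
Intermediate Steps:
S(22)*(-461) - 352/96 = -10*(-461) - 352/96 = 4610 - 352*1/96 = 4610 - 11/3 = 13819/3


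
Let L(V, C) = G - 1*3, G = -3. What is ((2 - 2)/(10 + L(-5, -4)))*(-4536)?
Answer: 0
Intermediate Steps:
L(V, C) = -6 (L(V, C) = -3 - 1*3 = -3 - 3 = -6)
((2 - 2)/(10 + L(-5, -4)))*(-4536) = ((2 - 2)/(10 - 6))*(-4536) = (0/4)*(-4536) = (0*(1/4))*(-4536) = 0*(-4536) = 0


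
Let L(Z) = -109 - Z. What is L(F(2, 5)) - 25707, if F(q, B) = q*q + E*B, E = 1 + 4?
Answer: -25845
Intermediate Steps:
E = 5
F(q, B) = q² + 5*B (F(q, B) = q*q + 5*B = q² + 5*B)
L(F(2, 5)) - 25707 = (-109 - (2² + 5*5)) - 25707 = (-109 - (4 + 25)) - 25707 = (-109 - 1*29) - 25707 = (-109 - 29) - 25707 = -138 - 25707 = -25845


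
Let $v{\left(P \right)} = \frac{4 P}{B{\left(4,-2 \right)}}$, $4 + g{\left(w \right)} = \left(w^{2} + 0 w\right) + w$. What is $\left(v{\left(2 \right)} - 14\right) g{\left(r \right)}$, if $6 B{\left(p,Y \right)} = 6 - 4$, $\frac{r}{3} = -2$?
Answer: $260$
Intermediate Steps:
$r = -6$ ($r = 3 \left(-2\right) = -6$)
$g{\left(w \right)} = -4 + w + w^{2}$ ($g{\left(w \right)} = -4 + \left(\left(w^{2} + 0 w\right) + w\right) = -4 + \left(\left(w^{2} + 0\right) + w\right) = -4 + \left(w^{2} + w\right) = -4 + \left(w + w^{2}\right) = -4 + w + w^{2}$)
$B{\left(p,Y \right)} = \frac{1}{3}$ ($B{\left(p,Y \right)} = \frac{6 - 4}{6} = \frac{1}{6} \cdot 2 = \frac{1}{3}$)
$v{\left(P \right)} = 12 P$ ($v{\left(P \right)} = 4 P \frac{1}{\frac{1}{3}} = 4 P 3 = 12 P$)
$\left(v{\left(2 \right)} - 14\right) g{\left(r \right)} = \left(12 \cdot 2 - 14\right) \left(-4 - 6 + \left(-6\right)^{2}\right) = \left(24 - 14\right) \left(-4 - 6 + 36\right) = 10 \cdot 26 = 260$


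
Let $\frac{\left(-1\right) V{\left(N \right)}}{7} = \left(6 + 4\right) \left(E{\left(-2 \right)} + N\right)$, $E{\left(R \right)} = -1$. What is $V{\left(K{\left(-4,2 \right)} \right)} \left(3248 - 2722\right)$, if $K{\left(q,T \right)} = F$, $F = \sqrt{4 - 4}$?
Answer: $36820$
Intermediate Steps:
$F = 0$ ($F = \sqrt{0} = 0$)
$K{\left(q,T \right)} = 0$
$V{\left(N \right)} = 70 - 70 N$ ($V{\left(N \right)} = - 7 \left(6 + 4\right) \left(-1 + N\right) = - 7 \cdot 10 \left(-1 + N\right) = - 7 \left(-10 + 10 N\right) = 70 - 70 N$)
$V{\left(K{\left(-4,2 \right)} \right)} \left(3248 - 2722\right) = \left(70 - 0\right) \left(3248 - 2722\right) = \left(70 + 0\right) \left(3248 - 2722\right) = 70 \cdot 526 = 36820$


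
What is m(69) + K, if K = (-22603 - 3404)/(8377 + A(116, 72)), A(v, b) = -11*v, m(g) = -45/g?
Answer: -234892/54441 ≈ -4.3146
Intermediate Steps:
K = -8669/2367 (K = (-22603 - 3404)/(8377 - 11*116) = -26007/(8377 - 1276) = -26007/7101 = -26007*1/7101 = -8669/2367 ≈ -3.6624)
m(69) + K = -45/69 - 8669/2367 = -45*1/69 - 8669/2367 = -15/23 - 8669/2367 = -234892/54441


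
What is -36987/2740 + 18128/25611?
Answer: -897603337/70174140 ≈ -12.791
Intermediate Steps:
-36987/2740 + 18128/25611 = -897603337/70174140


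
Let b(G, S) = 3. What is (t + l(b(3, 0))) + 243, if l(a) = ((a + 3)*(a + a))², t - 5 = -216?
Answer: 1328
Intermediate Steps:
t = -211 (t = 5 - 216 = -211)
l(a) = 4*a²*(3 + a)² (l(a) = ((3 + a)*(2*a))² = (2*a*(3 + a))² = 4*a²*(3 + a)²)
(t + l(b(3, 0))) + 243 = (-211 + 4*3²*(3 + 3)²) + 243 = (-211 + 4*9*6²) + 243 = (-211 + 4*9*36) + 243 = (-211 + 1296) + 243 = 1085 + 243 = 1328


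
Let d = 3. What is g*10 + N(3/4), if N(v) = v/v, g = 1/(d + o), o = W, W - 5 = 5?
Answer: 23/13 ≈ 1.7692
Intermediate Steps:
W = 10 (W = 5 + 5 = 10)
o = 10
g = 1/13 (g = 1/(3 + 10) = 1/13 ≈ 0.076923)
N(v) = 1
g*10 + N(3/4) = (1/13)*10 + 1 = 10/13 + 1 = 23/13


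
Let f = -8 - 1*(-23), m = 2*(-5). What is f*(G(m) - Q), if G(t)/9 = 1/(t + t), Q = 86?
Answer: -5187/4 ≈ -1296.8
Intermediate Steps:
m = -10
f = 15 (f = -8 + 23 = 15)
G(t) = 9/(2*t) (G(t) = 9/(t + t) = 9/((2*t)) = 9*(1/(2*t)) = 9/(2*t))
f*(G(m) - Q) = 15*((9/2)/(-10) - 1*86) = 15*((9/2)*(-⅒) - 86) = 15*(-9/20 - 86) = 15*(-1729/20) = -5187/4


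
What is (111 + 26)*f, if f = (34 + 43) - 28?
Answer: 6713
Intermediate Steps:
f = 49 (f = 77 - 28 = 49)
(111 + 26)*f = (111 + 26)*49 = 137*49 = 6713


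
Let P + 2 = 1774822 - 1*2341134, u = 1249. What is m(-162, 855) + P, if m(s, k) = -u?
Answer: -567563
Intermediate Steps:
m(s, k) = -1249 (m(s, k) = -1*1249 = -1249)
P = -566314 (P = -2 + (1774822 - 1*2341134) = -2 + (1774822 - 2341134) = -2 - 566312 = -566314)
m(-162, 855) + P = -1249 - 566314 = -567563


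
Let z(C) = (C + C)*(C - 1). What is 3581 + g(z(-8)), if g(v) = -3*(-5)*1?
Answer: 3596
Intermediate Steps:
z(C) = 2*C*(-1 + C) (z(C) = (2*C)*(-1 + C) = 2*C*(-1 + C))
g(v) = 15 (g(v) = 15*1 = 15)
3581 + g(z(-8)) = 3581 + 15 = 3596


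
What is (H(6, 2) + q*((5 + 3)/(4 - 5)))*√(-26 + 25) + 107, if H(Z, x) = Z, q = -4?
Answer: 107 + 38*I ≈ 107.0 + 38.0*I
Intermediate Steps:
(H(6, 2) + q*((5 + 3)/(4 - 5)))*√(-26 + 25) + 107 = (6 - 4*(5 + 3)/(4 - 5))*√(-26 + 25) + 107 = (6 - 32/(-1))*√(-1) + 107 = (6 - 32*(-1))*I + 107 = (6 - 4*(-8))*I + 107 = (6 + 32)*I + 107 = 38*I + 107 = 107 + 38*I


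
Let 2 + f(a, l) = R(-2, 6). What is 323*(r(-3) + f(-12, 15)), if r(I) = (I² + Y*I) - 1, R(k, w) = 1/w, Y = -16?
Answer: 104975/6 ≈ 17496.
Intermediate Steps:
f(a, l) = -11/6 (f(a, l) = -2 + 1/6 = -2 + ⅙ = -11/6)
r(I) = -1 + I² - 16*I (r(I) = (I² - 16*I) - 1 = -1 + I² - 16*I)
323*(r(-3) + f(-12, 15)) = 323*((-1 + (-3)² - 16*(-3)) - 11/6) = 323*((-1 + 9 + 48) - 11/6) = 323*(56 - 11/6) = 323*(325/6) = 104975/6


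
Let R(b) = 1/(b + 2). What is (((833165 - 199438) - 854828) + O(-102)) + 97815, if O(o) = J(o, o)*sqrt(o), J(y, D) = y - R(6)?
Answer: -123286 - 817*I*sqrt(102)/8 ≈ -1.2329e+5 - 1031.4*I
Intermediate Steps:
R(b) = 1/(2 + b)
J(y, D) = -1/8 + y (J(y, D) = y - 1/(2 + 6) = y - 1/8 = -1/8 + y)
O(o) = sqrt(o)*(-1/8 + o) (O(o) = (-1/8 + o)*sqrt(o) = sqrt(o)*(-1/8 + o))
(((833165 - 199438) - 854828) + O(-102)) + 97815 = (((833165 - 199438) - 854828) + sqrt(-102)*(-1/8 - 102)) + 97815 = ((633727 - 854828) + (I*sqrt(102))*(-817/8)) + 97815 = (-221101 - 817*I*sqrt(102)/8) + 97815 = -123286 - 817*I*sqrt(102)/8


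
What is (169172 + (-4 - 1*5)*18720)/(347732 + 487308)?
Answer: 173/208760 ≈ 0.00082870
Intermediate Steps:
(169172 + (-4 - 1*5)*18720)/(347732 + 487308) = (169172 + (-4 - 5)*18720)/835040 = (169172 - 9*18720)*(1/835040) = (169172 - 168480)*(1/835040) = 692*(1/835040) = 173/208760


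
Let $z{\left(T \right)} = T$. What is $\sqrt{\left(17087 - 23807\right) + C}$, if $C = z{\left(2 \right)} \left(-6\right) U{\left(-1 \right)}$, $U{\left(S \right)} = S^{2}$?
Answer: $6 i \sqrt{187} \approx 82.049 i$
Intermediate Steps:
$C = -12$ ($C = 2 \left(-6\right) \left(-1\right)^{2} = \left(-12\right) 1 = -12$)
$\sqrt{\left(17087 - 23807\right) + C} = \sqrt{\left(17087 - 23807\right) - 12} = \sqrt{-6720 - 12} = \sqrt{-6732} = 6 i \sqrt{187}$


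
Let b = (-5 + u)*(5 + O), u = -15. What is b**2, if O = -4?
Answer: 400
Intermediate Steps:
b = -20 (b = (-5 - 15)*(5 - 4) = -20*1 = -20)
b**2 = (-20)**2 = 400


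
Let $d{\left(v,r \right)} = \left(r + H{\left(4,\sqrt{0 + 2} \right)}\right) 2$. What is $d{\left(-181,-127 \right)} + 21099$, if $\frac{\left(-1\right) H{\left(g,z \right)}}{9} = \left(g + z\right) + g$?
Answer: $20701 - 18 \sqrt{2} \approx 20676.0$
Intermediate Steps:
$H{\left(g,z \right)} = - 18 g - 9 z$ ($H{\left(g,z \right)} = - 9 \left(\left(g + z\right) + g\right) = - 9 \left(z + 2 g\right) = - 18 g - 9 z$)
$d{\left(v,r \right)} = -144 - 18 \sqrt{2} + 2 r$ ($d{\left(v,r \right)} = \left(r - \left(72 + 9 \sqrt{0 + 2}\right)\right) 2 = \left(r - \left(72 + 9 \sqrt{2}\right)\right) 2 = \left(-72 + r - 9 \sqrt{2}\right) 2 = -144 - 18 \sqrt{2} + 2 r$)
$d{\left(-181,-127 \right)} + 21099 = \left(-144 - 18 \sqrt{2} + 2 \left(-127\right)\right) + 21099 = \left(-144 - 18 \sqrt{2} - 254\right) + 21099 = \left(-398 - 18 \sqrt{2}\right) + 21099 = 20701 - 18 \sqrt{2}$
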